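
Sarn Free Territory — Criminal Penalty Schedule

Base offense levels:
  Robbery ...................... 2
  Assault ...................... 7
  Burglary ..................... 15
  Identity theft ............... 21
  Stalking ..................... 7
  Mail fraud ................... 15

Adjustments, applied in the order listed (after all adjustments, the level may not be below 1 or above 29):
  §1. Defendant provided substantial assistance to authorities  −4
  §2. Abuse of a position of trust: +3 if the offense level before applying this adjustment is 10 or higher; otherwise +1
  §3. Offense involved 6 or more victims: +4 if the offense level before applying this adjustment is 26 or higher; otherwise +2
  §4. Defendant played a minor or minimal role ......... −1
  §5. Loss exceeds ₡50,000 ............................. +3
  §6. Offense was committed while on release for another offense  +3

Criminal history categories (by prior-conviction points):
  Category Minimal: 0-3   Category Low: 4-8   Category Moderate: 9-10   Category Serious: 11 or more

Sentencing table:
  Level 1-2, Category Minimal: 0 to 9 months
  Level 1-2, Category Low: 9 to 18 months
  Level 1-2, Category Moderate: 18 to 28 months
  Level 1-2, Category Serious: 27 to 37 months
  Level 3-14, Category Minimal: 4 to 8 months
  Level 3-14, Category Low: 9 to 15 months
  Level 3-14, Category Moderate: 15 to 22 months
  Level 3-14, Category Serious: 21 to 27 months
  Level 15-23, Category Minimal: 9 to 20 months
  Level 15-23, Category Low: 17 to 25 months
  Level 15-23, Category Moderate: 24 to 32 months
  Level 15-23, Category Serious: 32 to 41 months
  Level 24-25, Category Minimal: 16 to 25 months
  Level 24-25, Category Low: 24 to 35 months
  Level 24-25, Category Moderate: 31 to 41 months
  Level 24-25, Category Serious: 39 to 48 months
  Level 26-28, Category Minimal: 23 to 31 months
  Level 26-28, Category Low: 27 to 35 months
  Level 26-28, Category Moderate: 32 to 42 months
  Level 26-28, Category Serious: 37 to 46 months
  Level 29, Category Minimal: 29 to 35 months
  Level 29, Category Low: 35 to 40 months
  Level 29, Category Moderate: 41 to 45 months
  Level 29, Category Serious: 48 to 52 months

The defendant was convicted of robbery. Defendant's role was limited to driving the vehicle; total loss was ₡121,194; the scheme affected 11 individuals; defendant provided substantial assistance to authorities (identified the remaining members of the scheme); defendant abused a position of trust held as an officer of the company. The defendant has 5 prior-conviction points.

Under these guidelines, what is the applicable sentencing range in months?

9-15 months

Base offense level for robbery: 2.
§1 applies: 2 − 4 = -2.
§2 applies (level before this adjustment is -2 < 10, so +1): -2 + 1 = -1.
§3 applies (level before this adjustment is -1 < 26, so +2): -1 + 2 = 1.
§4 applies: 1 − 1 = 0.
§5 applies: 0 + 3 = 3.
Final offense level: 3.
Criminal history: 5 prior points → Category Low (4-8).
Level 3 falls in the 3-14 band.
Grid: Level 3-14 × Category Low = 9-15 months.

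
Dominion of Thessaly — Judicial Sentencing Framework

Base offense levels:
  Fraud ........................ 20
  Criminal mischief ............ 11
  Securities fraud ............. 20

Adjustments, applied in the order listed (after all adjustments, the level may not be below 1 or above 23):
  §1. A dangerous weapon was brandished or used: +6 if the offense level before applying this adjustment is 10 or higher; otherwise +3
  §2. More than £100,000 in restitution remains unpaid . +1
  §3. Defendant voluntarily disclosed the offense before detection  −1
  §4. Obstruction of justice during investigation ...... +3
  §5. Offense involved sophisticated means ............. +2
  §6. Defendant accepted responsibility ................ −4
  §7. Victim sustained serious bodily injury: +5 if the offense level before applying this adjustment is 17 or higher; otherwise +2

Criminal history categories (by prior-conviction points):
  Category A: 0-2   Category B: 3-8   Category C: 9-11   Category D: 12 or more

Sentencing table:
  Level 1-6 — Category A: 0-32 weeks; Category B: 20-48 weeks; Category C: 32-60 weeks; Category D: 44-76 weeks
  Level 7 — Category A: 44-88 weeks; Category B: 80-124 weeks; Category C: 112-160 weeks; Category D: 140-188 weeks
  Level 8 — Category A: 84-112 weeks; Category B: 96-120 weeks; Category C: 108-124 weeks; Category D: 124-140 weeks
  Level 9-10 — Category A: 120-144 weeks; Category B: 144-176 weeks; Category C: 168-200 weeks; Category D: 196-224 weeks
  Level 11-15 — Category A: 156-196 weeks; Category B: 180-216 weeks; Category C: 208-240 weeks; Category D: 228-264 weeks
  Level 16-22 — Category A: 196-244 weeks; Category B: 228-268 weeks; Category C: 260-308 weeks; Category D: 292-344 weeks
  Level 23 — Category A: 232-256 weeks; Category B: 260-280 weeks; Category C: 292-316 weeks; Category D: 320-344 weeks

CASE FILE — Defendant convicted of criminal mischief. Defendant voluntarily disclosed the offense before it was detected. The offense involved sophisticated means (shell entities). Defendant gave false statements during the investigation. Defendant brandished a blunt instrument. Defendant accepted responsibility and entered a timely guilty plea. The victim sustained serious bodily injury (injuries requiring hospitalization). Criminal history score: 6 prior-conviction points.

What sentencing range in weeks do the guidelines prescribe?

Base offense level for criminal mischief: 11.
§1 applies (level before this adjustment is 11 ≥ 10, so +6): 11 + 6 = 17.
§3 applies: 17 − 1 = 16.
§4 applies: 16 + 3 = 19.
§5 applies: 19 + 2 = 21.
§6 applies: 21 − 4 = 17.
§7 applies (level before this adjustment is 17 ≥ 17, so +5): 17 + 5 = 22.
Final offense level: 22.
Criminal history: 6 prior points → Category B (3-8).
Level 22 falls in the 16-22 band.
Grid: Level 16-22 × Category B = 228-268 weeks.

228-268 weeks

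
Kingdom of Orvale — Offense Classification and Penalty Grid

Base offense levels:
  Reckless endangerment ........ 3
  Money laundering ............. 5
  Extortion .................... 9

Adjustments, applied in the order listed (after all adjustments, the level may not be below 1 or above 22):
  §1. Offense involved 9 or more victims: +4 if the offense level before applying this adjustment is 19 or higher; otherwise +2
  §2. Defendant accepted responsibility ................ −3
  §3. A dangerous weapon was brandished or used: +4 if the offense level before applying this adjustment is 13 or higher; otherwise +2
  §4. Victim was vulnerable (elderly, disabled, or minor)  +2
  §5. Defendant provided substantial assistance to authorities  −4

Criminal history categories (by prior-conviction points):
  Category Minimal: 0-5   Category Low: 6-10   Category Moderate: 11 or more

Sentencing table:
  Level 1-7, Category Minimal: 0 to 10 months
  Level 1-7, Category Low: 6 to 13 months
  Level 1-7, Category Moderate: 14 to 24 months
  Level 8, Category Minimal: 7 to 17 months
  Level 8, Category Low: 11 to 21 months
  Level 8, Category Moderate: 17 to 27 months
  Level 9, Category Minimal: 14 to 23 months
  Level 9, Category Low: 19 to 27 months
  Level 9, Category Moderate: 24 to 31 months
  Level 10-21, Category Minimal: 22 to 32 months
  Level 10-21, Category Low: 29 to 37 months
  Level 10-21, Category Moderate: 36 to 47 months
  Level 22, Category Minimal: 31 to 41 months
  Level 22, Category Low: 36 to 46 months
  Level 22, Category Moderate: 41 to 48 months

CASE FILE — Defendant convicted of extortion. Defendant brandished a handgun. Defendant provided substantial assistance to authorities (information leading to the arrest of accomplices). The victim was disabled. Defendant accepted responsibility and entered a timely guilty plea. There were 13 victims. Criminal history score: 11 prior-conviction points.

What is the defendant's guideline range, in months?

17-27 months

Base offense level for extortion: 9.
§1 applies (level before this adjustment is 9 < 19, so +2): 9 + 2 = 11.
§2 applies: 11 − 3 = 8.
§3 applies (level before this adjustment is 8 < 13, so +2): 8 + 2 = 10.
§4 applies: 10 + 2 = 12.
§5 applies: 12 − 4 = 8.
Final offense level: 8.
Criminal history: 11 prior points → Category Moderate (11+).
Level 8 falls in the 8 band.
Grid: Level 8 × Category Moderate = 17-27 months.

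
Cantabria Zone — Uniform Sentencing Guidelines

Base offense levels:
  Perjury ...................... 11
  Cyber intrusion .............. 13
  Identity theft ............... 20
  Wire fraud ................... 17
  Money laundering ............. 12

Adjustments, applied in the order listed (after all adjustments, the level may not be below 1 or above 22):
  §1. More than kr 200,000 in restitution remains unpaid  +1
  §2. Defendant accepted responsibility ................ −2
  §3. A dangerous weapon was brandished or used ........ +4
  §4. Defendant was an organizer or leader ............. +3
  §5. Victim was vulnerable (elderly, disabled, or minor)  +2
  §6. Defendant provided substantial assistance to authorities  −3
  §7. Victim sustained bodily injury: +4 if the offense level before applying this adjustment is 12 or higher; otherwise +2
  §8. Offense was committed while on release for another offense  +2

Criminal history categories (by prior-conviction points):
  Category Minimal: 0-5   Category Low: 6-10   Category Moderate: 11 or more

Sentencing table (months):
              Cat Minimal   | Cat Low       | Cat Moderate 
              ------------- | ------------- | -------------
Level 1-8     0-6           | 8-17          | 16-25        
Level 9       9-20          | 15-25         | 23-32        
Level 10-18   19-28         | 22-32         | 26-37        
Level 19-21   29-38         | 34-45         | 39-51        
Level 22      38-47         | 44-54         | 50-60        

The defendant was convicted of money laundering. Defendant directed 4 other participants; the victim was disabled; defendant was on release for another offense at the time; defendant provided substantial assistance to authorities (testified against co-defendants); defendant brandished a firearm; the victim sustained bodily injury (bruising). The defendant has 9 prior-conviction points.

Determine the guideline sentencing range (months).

Base offense level for money laundering: 12.
§1 does not apply.
§2 does not apply.
§3 applies: 12 + 4 = 16.
§4 applies: 16 + 3 = 19.
§5 applies: 19 + 2 = 21.
§6 applies: 21 − 3 = 18.
§7 applies (level before this adjustment is 18 ≥ 12, so +4): 18 + 4 = 22.
§8 applies: 22 + 2 = 24.
Level 24 exceeds the maximum of 22; capped at 22.
Final offense level: 22.
Criminal history: 9 prior points → Category Low (6-10).
Level 22 falls in the 22 band.
Grid: Level 22 × Category Low = 44-54 months.

44-54 months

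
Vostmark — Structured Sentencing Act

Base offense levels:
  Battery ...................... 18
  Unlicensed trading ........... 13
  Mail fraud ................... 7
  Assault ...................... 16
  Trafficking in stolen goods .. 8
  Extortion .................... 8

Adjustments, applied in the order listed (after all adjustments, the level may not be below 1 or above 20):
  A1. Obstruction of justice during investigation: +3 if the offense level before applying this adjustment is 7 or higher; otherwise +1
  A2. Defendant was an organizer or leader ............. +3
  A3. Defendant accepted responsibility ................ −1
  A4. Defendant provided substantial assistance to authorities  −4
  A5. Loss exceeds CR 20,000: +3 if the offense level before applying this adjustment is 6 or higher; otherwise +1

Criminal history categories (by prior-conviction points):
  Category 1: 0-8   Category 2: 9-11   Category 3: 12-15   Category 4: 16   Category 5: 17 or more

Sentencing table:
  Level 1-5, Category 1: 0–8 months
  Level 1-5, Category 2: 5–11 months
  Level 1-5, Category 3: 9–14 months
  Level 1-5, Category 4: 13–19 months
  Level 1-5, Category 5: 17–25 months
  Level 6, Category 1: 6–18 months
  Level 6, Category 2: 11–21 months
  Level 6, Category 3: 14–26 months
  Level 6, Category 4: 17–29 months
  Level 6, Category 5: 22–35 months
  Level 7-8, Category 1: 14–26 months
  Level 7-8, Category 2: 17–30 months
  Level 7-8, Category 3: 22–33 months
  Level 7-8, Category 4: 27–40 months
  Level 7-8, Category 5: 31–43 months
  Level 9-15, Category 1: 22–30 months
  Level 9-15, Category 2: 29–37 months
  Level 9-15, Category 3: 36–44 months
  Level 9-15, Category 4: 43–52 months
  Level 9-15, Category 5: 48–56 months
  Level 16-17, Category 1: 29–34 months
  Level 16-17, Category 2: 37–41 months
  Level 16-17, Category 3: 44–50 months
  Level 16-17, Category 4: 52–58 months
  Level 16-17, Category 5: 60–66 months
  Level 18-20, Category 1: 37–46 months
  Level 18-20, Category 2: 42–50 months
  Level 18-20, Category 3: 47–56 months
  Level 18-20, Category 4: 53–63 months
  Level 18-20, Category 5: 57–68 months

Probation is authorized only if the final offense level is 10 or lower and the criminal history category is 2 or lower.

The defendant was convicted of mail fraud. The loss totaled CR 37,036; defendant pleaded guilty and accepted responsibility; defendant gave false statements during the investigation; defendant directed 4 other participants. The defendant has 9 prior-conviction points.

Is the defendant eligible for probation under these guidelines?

No

Base offense level for mail fraud: 7.
A1 applies (level before this adjustment is 7 ≥ 7, so +3): 7 + 3 = 10.
A2 applies: 10 + 3 = 13.
A3 applies: 13 − 1 = 12.
A4 does not apply.
A5 applies (level before this adjustment is 12 ≥ 6, so +3): 12 + 3 = 15.
Final offense level: 15.
Criminal history: 9 prior points → Category 2 (9-11).
Level 15 falls in the 9-15 band.
Grid: Level 9-15 × Category 2 = 29-37 months.
Probation check: level 15 > 10 and category 2 ≤ 2 → not eligible.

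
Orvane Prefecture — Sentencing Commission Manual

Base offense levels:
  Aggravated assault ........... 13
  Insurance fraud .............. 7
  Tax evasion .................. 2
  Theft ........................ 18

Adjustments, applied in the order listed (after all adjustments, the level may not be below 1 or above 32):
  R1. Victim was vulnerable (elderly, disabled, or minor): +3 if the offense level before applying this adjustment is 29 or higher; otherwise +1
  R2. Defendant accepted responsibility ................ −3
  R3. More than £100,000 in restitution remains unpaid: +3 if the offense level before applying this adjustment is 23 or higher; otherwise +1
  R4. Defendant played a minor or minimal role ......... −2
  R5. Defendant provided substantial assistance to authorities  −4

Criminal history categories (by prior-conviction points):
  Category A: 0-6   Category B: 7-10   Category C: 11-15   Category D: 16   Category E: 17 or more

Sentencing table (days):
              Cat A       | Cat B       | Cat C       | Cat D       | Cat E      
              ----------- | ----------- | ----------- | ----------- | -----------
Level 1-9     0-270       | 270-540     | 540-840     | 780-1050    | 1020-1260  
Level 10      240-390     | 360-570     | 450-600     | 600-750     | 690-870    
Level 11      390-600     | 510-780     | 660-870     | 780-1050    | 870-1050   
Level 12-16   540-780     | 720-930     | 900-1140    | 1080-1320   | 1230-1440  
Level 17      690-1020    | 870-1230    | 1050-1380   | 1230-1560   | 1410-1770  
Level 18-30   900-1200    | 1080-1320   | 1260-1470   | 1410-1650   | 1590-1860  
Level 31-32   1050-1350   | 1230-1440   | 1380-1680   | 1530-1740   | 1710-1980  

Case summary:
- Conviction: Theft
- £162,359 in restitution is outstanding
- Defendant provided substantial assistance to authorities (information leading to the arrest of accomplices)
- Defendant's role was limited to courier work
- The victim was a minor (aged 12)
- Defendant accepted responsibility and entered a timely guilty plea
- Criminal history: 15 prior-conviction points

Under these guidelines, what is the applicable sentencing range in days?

660-870 days

Base offense level for theft: 18.
R1 applies (level before this adjustment is 18 < 29, so +1): 18 + 1 = 19.
R2 applies: 19 − 3 = 16.
R3 applies (level before this adjustment is 16 < 23, so +1): 16 + 1 = 17.
R4 applies: 17 − 2 = 15.
R5 applies: 15 − 4 = 11.
Final offense level: 11.
Criminal history: 15 prior points → Category C (11-15).
Level 11 falls in the 11 band.
Grid: Level 11 × Category C = 660-870 days.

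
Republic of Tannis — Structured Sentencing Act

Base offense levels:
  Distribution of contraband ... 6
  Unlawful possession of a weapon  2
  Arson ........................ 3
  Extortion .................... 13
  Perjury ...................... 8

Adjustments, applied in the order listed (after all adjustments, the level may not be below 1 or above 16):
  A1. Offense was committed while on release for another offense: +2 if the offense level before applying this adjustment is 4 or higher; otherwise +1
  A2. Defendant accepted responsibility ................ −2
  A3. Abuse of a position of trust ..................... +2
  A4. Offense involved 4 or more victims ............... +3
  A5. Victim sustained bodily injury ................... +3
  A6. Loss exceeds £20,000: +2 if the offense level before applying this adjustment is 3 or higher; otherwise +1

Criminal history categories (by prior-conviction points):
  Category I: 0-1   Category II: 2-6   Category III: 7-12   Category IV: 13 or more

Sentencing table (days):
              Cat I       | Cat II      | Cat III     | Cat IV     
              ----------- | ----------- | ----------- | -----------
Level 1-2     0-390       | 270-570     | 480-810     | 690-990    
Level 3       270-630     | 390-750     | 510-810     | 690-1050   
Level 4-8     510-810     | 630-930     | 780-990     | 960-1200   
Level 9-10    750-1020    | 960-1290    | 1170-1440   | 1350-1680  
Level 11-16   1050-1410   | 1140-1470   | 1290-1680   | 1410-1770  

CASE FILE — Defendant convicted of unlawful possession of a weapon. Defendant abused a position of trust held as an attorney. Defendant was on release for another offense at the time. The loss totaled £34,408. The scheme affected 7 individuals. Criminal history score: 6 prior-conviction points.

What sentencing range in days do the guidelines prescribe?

960-1290 days

Base offense level for unlawful possession of a weapon: 2.
A1 applies (level before this adjustment is 2 < 4, so +1): 2 + 1 = 3.
A2 does not apply.
A3 applies: 3 + 2 = 5.
A4 applies: 5 + 3 = 8.
A5 does not apply.
A6 applies (level before this adjustment is 8 ≥ 3, so +2): 8 + 2 = 10.
Final offense level: 10.
Criminal history: 6 prior points → Category II (2-6).
Level 10 falls in the 9-10 band.
Grid: Level 9-10 × Category II = 960-1290 days.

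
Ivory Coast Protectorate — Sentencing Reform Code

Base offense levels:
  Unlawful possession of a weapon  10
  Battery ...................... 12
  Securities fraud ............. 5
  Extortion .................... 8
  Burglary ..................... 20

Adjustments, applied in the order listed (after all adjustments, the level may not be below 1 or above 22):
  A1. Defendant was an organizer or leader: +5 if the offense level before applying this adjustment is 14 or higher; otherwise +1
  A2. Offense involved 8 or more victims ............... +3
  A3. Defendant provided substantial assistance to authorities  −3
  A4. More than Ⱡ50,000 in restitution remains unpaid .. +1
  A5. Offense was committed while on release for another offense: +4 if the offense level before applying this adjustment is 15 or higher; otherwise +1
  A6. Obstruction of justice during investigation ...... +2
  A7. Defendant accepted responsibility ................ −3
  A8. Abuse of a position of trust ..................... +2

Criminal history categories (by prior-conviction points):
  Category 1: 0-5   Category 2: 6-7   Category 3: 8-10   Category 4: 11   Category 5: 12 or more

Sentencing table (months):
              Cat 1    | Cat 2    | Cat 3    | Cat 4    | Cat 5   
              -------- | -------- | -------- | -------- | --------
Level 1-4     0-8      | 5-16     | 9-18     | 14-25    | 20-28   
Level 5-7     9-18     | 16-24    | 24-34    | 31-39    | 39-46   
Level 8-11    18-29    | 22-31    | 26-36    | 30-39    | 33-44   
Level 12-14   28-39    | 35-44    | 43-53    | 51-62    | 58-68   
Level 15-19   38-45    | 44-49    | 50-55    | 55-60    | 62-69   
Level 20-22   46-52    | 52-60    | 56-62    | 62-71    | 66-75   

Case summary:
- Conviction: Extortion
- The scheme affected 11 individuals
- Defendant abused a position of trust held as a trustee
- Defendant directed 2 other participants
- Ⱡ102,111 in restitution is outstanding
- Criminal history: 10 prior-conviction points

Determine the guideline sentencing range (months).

Base offense level for extortion: 8.
A1 applies (level before this adjustment is 8 < 14, so +1): 8 + 1 = 9.
A2 applies: 9 + 3 = 12.
A4 applies: 12 + 1 = 13.
A5 does not apply.
A6 does not apply.
A7 does not apply.
A8 applies: 13 + 2 = 15.
Final offense level: 15.
Criminal history: 10 prior points → Category 3 (8-10).
Level 15 falls in the 15-19 band.
Grid: Level 15-19 × Category 3 = 50-55 months.

50-55 months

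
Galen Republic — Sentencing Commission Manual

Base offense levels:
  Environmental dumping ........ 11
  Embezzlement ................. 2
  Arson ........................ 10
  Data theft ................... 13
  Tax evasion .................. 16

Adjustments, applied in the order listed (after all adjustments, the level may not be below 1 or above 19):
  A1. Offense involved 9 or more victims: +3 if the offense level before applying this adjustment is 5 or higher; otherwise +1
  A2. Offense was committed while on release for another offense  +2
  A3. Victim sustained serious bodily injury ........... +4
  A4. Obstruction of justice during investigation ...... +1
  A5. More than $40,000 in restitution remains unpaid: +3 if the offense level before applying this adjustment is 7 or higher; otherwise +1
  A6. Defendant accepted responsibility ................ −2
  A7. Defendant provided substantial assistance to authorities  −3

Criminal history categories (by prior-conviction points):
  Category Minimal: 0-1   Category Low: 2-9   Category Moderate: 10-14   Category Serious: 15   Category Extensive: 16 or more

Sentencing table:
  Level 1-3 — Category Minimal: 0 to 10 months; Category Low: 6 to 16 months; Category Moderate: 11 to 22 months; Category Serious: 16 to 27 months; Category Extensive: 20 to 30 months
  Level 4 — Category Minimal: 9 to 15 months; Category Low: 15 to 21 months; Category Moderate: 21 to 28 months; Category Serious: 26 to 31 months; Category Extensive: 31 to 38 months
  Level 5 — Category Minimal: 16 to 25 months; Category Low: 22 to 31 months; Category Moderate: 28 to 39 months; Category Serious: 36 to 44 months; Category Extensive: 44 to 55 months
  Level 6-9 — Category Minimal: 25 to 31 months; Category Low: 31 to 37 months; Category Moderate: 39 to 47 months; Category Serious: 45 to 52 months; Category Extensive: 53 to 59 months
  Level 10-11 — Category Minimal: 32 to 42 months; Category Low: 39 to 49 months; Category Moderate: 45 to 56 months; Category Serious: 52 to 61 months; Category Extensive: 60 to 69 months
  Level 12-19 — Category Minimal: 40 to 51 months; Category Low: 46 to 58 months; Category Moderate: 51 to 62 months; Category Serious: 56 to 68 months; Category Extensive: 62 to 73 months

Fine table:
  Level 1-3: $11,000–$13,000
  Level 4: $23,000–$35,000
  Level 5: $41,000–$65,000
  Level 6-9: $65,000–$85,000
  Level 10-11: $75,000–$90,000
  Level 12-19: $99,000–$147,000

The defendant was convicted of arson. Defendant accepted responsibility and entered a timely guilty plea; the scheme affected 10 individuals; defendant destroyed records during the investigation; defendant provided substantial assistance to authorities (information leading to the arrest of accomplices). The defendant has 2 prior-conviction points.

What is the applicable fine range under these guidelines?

Base offense level for arson: 10.
A1 applies (level before this adjustment is 10 ≥ 5, so +3): 10 + 3 = 13.
A2 does not apply.
A4 applies: 13 + 1 = 14.
A5 does not apply.
A6 applies: 14 − 2 = 12.
A7 applies: 12 − 3 = 9.
Final offense level: 9.
Level 9 falls in the 6-9 band.
Fine table: Level 6-9 → $65,000–$85,000.

$65,000–$85,000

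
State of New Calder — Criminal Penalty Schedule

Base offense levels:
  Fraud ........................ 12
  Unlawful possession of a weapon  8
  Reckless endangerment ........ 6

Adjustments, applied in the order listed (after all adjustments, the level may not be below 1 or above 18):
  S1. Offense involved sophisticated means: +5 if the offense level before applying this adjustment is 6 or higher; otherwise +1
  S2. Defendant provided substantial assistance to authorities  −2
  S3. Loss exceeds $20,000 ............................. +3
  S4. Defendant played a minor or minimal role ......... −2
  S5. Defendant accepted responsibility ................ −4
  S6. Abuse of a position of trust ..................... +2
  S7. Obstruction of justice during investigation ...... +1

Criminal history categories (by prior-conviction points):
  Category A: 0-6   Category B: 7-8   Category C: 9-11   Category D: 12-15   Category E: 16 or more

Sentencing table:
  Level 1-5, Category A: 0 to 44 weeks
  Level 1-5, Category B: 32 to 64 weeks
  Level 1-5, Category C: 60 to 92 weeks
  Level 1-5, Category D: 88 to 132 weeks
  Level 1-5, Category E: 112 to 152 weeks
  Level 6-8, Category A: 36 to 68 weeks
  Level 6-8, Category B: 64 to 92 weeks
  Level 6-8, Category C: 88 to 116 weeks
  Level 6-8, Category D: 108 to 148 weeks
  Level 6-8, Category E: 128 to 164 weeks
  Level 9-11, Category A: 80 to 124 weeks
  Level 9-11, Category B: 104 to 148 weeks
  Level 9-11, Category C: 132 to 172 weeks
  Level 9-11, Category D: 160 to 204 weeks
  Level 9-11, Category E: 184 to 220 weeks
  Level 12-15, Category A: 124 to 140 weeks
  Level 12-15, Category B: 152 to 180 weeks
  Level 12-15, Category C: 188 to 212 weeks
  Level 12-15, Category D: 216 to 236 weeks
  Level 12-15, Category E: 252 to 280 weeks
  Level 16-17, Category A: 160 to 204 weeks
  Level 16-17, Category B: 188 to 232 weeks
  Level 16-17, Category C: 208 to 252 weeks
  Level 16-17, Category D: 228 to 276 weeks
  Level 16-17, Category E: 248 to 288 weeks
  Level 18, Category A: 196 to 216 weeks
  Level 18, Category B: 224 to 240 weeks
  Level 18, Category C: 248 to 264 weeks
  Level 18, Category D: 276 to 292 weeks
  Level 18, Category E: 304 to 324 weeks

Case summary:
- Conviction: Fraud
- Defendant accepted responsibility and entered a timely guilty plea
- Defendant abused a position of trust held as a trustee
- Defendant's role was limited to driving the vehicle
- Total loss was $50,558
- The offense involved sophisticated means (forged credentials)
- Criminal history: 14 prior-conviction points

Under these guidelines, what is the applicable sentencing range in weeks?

228-276 weeks

Base offense level for fraud: 12.
S1 applies (level before this adjustment is 12 ≥ 6, so +5): 12 + 5 = 17.
S2 does not apply.
S3 applies: 17 + 3 = 20.
S4 applies: 20 − 2 = 18.
S5 applies: 18 − 4 = 14.
S6 applies: 14 + 2 = 16.
S7 does not apply.
Final offense level: 16.
Criminal history: 14 prior points → Category D (12-15).
Level 16 falls in the 16-17 band.
Grid: Level 16-17 × Category D = 228-276 weeks.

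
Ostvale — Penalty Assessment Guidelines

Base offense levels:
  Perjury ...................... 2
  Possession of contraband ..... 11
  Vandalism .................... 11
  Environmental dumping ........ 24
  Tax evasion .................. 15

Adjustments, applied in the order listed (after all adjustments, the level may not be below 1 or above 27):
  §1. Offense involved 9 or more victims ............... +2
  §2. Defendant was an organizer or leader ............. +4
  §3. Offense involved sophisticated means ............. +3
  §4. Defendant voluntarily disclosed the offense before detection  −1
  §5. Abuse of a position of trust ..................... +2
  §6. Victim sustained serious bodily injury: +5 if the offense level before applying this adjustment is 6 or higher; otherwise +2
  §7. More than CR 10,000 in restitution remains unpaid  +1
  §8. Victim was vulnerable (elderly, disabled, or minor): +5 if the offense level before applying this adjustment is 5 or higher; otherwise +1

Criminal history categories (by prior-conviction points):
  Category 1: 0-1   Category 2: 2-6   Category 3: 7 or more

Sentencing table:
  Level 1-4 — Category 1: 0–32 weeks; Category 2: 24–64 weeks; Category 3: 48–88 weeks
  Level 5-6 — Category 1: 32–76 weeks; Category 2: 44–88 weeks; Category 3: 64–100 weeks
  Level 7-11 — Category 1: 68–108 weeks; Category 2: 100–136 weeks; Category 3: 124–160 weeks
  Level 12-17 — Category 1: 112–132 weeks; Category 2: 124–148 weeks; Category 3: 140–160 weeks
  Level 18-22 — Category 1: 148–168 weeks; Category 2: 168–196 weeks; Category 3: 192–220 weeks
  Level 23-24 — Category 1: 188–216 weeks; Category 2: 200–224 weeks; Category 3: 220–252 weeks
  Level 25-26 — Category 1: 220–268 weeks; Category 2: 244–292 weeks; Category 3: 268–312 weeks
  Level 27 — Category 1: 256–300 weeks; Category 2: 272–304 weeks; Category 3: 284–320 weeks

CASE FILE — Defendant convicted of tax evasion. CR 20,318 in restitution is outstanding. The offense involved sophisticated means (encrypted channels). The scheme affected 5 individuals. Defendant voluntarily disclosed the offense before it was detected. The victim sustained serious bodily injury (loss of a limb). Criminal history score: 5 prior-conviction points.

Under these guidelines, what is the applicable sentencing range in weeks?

Base offense level for tax evasion: 15.
§2 does not apply.
§3 applies: 15 + 3 = 18.
§4 applies: 18 − 1 = 17.
§6 applies (level before this adjustment is 17 ≥ 6, so +5): 17 + 5 = 22.
§7 applies: 22 + 1 = 23.
Final offense level: 23.
Criminal history: 5 prior points → Category 2 (2-6).
Level 23 falls in the 23-24 band.
Grid: Level 23-24 × Category 2 = 200-224 weeks.

200-224 weeks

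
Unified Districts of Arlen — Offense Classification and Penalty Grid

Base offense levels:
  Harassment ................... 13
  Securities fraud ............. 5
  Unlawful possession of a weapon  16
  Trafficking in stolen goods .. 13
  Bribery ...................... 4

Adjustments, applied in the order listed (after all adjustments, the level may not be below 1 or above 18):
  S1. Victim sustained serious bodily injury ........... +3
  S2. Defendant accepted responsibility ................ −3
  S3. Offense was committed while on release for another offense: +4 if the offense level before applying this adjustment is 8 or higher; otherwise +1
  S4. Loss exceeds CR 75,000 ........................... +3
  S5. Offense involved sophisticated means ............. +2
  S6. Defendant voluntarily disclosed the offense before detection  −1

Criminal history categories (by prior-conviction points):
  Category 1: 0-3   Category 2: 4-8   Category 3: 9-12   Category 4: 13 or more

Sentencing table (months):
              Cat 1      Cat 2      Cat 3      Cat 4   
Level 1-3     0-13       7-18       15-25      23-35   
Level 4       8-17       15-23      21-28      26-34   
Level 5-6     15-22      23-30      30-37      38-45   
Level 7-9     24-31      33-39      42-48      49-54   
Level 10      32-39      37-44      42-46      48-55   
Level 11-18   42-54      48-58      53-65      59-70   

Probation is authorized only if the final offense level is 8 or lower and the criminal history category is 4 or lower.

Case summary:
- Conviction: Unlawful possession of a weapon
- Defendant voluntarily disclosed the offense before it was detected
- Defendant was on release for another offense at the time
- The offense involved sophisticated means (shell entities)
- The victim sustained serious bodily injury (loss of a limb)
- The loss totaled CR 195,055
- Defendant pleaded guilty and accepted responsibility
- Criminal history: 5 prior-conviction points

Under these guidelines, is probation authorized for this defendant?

Base offense level for unlawful possession of a weapon: 16.
S1 applies: 16 + 3 = 19.
S2 applies: 19 − 3 = 16.
S3 applies (level before this adjustment is 16 ≥ 8, so +4): 16 + 4 = 20.
S4 applies: 20 + 3 = 23.
S5 applies: 23 + 2 = 25.
S6 applies: 25 − 1 = 24.
Level 24 exceeds the maximum of 18; capped at 18.
Final offense level: 18.
Criminal history: 5 prior points → Category 2 (4-8).
Level 18 falls in the 11-18 band.
Grid: Level 11-18 × Category 2 = 48-58 months.
Probation check: level 18 > 8 and category 2 ≤ 4 → not eligible.

No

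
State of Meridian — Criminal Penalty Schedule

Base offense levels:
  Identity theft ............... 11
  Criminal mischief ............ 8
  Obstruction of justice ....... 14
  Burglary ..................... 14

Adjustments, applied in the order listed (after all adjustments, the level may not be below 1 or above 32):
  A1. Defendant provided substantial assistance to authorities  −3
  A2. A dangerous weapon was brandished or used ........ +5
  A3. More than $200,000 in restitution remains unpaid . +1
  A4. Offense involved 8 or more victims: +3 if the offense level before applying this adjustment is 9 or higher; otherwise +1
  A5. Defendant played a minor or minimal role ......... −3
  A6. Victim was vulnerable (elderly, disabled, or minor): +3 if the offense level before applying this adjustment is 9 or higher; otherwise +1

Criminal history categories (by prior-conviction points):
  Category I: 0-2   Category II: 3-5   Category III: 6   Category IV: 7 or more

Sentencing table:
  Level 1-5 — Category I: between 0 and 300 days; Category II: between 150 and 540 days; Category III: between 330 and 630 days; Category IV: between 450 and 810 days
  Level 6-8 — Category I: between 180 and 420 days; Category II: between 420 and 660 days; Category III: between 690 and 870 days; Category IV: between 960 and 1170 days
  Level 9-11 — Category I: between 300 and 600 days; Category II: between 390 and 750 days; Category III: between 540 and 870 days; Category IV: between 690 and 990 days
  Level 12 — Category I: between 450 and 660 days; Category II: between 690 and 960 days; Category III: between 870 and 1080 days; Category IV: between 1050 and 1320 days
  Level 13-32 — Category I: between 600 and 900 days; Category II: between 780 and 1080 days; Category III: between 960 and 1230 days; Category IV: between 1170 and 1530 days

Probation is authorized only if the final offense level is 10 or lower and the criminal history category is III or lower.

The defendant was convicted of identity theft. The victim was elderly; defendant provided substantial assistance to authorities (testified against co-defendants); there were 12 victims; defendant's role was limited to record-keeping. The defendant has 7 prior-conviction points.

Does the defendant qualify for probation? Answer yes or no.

Base offense level for identity theft: 11.
A1 applies: 11 − 3 = 8.
A3 does not apply.
A4 applies (level before this adjustment is 8 < 9, so +1): 8 + 1 = 9.
A5 applies: 9 − 3 = 6.
A6 applies (level before this adjustment is 6 < 9, so +1): 6 + 1 = 7.
Final offense level: 7.
Criminal history: 7 prior points → Category IV (7+).
Level 7 falls in the 6-8 band.
Grid: Level 6-8 × Category IV = 960-1170 days.
Probation check: level 7 ≤ 10 and category IV > III → not eligible.

No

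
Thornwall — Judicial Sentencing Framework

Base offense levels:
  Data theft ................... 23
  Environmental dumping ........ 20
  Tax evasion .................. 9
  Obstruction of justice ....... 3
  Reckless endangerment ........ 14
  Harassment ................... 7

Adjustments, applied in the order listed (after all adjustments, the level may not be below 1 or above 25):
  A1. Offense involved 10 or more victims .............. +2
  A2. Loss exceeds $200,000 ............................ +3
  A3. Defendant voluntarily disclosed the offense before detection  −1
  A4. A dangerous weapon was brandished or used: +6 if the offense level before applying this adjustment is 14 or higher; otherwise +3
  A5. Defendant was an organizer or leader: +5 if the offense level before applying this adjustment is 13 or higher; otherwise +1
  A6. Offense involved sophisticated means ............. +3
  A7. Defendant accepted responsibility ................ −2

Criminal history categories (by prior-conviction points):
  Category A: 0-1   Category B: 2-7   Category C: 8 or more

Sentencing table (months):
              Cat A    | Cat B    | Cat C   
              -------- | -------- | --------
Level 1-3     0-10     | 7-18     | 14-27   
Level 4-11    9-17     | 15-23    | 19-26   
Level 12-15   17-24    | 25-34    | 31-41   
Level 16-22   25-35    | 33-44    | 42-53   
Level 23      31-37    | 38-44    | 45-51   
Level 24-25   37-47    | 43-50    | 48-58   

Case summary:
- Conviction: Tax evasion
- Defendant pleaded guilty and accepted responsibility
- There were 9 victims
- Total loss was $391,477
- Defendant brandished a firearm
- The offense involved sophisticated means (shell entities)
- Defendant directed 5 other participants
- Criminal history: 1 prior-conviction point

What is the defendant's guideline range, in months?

25-35 months

Base offense level for tax evasion: 9.
A2 applies: 9 + 3 = 12.
A3 does not apply.
A4 applies (level before this adjustment is 12 < 14, so +3): 12 + 3 = 15.
A5 applies (level before this adjustment is 15 ≥ 13, so +5): 15 + 5 = 20.
A6 applies: 20 + 3 = 23.
A7 applies: 23 − 2 = 21.
Final offense level: 21.
Criminal history: 1 prior point → Category A (0-1).
Level 21 falls in the 16-22 band.
Grid: Level 16-22 × Category A = 25-35 months.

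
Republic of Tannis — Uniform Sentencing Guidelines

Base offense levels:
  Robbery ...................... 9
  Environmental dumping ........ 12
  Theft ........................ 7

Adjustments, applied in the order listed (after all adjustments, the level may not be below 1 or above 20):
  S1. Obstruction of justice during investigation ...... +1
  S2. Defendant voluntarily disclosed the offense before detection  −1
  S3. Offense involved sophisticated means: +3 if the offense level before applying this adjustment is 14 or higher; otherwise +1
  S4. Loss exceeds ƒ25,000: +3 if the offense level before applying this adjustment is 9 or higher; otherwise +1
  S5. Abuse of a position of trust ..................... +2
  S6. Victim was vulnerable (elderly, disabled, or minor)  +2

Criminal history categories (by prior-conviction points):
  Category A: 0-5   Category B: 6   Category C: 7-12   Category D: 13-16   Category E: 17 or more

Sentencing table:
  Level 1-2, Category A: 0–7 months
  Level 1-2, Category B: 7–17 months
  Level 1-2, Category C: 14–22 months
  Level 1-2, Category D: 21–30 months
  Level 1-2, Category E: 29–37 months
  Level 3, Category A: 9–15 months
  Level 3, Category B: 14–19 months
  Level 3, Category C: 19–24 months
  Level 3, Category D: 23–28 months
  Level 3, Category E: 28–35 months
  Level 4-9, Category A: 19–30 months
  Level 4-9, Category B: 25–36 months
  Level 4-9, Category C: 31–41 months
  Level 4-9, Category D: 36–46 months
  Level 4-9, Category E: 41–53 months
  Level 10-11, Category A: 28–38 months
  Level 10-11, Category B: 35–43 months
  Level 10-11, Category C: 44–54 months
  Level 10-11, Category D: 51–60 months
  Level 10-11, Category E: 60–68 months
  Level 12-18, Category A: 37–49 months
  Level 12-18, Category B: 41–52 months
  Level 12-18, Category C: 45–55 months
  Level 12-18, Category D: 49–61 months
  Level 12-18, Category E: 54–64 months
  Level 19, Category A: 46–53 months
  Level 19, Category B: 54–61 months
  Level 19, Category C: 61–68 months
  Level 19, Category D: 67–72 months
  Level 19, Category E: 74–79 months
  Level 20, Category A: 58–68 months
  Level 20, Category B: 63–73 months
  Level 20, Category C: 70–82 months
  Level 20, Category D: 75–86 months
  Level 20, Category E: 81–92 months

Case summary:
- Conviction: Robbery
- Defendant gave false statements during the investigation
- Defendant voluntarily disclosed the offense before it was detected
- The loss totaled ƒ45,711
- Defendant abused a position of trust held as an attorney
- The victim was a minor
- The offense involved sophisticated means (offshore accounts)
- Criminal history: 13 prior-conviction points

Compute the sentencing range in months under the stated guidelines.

Base offense level for robbery: 9.
S1 applies: 9 + 1 = 10.
S2 applies: 10 − 1 = 9.
S3 applies (level before this adjustment is 9 < 14, so +1): 9 + 1 = 10.
S4 applies (level before this adjustment is 10 ≥ 9, so +3): 10 + 3 = 13.
S5 applies: 13 + 2 = 15.
S6 applies: 15 + 2 = 17.
Final offense level: 17.
Criminal history: 13 prior points → Category D (13-16).
Level 17 falls in the 12-18 band.
Grid: Level 12-18 × Category D = 49-61 months.

49-61 months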